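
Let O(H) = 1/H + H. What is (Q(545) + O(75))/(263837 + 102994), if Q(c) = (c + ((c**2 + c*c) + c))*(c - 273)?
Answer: 12140861626/27512325 ≈ 441.29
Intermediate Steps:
O(H) = H + 1/H
Q(c) = (-273 + c)*(2*c + 2*c**2) (Q(c) = (c + ((c**2 + c**2) + c))*(-273 + c) = (c + (2*c**2 + c))*(-273 + c) = (c + (c + 2*c**2))*(-273 + c) = (2*c + 2*c**2)*(-273 + c) = (-273 + c)*(2*c + 2*c**2))
(Q(545) + O(75))/(263837 + 102994) = (2*545*(-273 + 545**2 - 272*545) + (75 + 1/75))/(263837 + 102994) = (2*545*(-273 + 297025 - 148240) + (75 + 1/75))/366831 = (2*545*148512 + 5626/75)*(1/366831) = (161878080 + 5626/75)*(1/366831) = (12140861626/75)*(1/366831) = 12140861626/27512325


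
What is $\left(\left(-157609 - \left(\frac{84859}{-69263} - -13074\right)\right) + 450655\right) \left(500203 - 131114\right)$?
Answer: $\frac{7157294716564055}{69263} \approx 1.0334 \cdot 10^{11}$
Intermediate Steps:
$\left(\left(-157609 - \left(\frac{84859}{-69263} - -13074\right)\right) + 450655\right) \left(500203 - 131114\right) = \left(\left(-157609 - \left(84859 \left(- \frac{1}{69263}\right) + 13074\right)\right) + 450655\right) 369089 = \left(\left(-157609 - \left(- \frac{84859}{69263} + 13074\right)\right) + 450655\right) 369089 = \left(\left(-157609 - \frac{905459603}{69263}\right) + 450655\right) 369089 = \left(- \frac{11821931770}{69263} + 450655\right) 369089 = \frac{19391785495}{69263} \cdot 369089 = \frac{7157294716564055}{69263}$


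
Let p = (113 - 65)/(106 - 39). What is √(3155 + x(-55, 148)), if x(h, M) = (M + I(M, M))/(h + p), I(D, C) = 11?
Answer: √41694866234/3637 ≈ 56.143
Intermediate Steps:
p = 48/67 ≈ 0.71642
x(h, M) = (11 + M)/(48/67 + h) (x(h, M) = (M + 11)/(h + 48/67) = (11 + M)/(48/67 + h))
√(3155 + x(-55, 148)) = √(3155 + 67*(11 + 148)/(48 + 67*(-55))) = √(3155 + 67*159/(48 - 3685)) = √(3155 + 67*159/(-3637)) = √(3155 + 67*(-1/3637)*159) = √(3155 - 10653/3637) = √(11464082/3637) = √41694866234/3637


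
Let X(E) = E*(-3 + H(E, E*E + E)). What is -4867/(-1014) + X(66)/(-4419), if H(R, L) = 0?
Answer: 2412005/497874 ≈ 4.8446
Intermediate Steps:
X(E) = -3*E (X(E) = E*(-3 + 0) = E*(-3) = -3*E)
-4867/(-1014) + X(66)/(-4419) = -4867/(-1014) - 3*66/(-4419) = -4867*(-1/1014) - 198*(-1/4419) = 4867/1014 + 22/491 = 2412005/497874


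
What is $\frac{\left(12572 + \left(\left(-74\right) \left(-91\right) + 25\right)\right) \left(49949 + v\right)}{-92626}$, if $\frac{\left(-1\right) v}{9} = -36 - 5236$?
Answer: $- \frac{1882781407}{92626} \approx -20327.0$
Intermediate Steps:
$v = 47448$ ($v = - 9 \left(-36 - 5236\right) = \left(-9\right) \left(-5272\right) = 47448$)
$\frac{\left(12572 + \left(\left(-74\right) \left(-91\right) + 25\right)\right) \left(49949 + v\right)}{-92626} = \frac{\left(12572 + \left(\left(-74\right) \left(-91\right) + 25\right)\right) \left(49949 + 47448\right)}{-92626} = \left(12572 + \left(6734 + 25\right)\right) 97397 \left(- \frac{1}{92626}\right) = \left(12572 + 6759\right) 97397 \left(- \frac{1}{92626}\right) = 19331 \cdot 97397 \left(- \frac{1}{92626}\right) = 1882781407 \left(- \frac{1}{92626}\right) = - \frac{1882781407}{92626}$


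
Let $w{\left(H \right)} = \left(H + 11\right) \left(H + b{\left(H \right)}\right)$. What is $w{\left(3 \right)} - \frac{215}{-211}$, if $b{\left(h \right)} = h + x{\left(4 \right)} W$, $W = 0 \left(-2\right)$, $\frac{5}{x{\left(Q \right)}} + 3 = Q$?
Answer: $\frac{17939}{211} \approx 85.019$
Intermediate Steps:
$x{\left(Q \right)} = \frac{5}{-3 + Q}$
$W = 0$
$b{\left(h \right)} = h$ ($b{\left(h \right)} = h + \frac{5}{-3 + 4} \cdot 0 = h + \frac{5}{1} \cdot 0 = h + 5 \cdot 1 \cdot 0 = h + 5 \cdot 0 = h + 0 = h$)
$w{\left(H \right)} = 2 H \left(11 + H\right)$ ($w{\left(H \right)} = \left(H + 11\right) \left(H + H\right) = \left(11 + H\right) 2 H = 2 H \left(11 + H\right)$)
$w{\left(3 \right)} - \frac{215}{-211} = 2 \cdot 3 \left(11 + 3\right) - \frac{215}{-211} = 2 \cdot 3 \cdot 14 - 215 \left(- \frac{1}{211}\right) = 84 - - \frac{215}{211} = 84 + \frac{215}{211} = \frac{17939}{211}$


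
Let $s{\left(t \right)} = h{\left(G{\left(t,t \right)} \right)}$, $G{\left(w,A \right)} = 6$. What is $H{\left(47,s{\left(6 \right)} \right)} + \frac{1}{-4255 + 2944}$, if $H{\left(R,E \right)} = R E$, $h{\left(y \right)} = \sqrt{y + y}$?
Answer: $- \frac{1}{1311} + 94 \sqrt{3} \approx 162.81$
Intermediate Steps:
$h{\left(y \right)} = \sqrt{2} \sqrt{y}$ ($h{\left(y \right)} = \sqrt{2 y} = \sqrt{2} \sqrt{y}$)
$s{\left(t \right)} = 2 \sqrt{3}$ ($s{\left(t \right)} = \sqrt{2} \sqrt{6} = 2 \sqrt{3}$)
$H{\left(R,E \right)} = E R$
$H{\left(47,s{\left(6 \right)} \right)} + \frac{1}{-4255 + 2944} = 2 \sqrt{3} \cdot 47 + \frac{1}{-4255 + 2944} = 94 \sqrt{3} + \frac{1}{-1311} = 94 \sqrt{3} - \frac{1}{1311} = - \frac{1}{1311} + 94 \sqrt{3}$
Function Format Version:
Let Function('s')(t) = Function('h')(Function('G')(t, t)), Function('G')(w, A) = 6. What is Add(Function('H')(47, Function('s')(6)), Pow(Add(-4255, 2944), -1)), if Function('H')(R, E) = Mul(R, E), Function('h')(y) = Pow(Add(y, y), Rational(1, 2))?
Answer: Add(Rational(-1, 1311), Mul(94, Pow(3, Rational(1, 2)))) ≈ 162.81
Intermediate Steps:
Function('h')(y) = Mul(Pow(2, Rational(1, 2)), Pow(y, Rational(1, 2))) (Function('h')(y) = Pow(Mul(2, y), Rational(1, 2)) = Mul(Pow(2, Rational(1, 2)), Pow(y, Rational(1, 2))))
Function('s')(t) = Mul(2, Pow(3, Rational(1, 2))) (Function('s')(t) = Mul(Pow(2, Rational(1, 2)), Pow(6, Rational(1, 2))) = Mul(2, Pow(3, Rational(1, 2))))
Function('H')(R, E) = Mul(E, R)
Add(Function('H')(47, Function('s')(6)), Pow(Add(-4255, 2944), -1)) = Add(Mul(Mul(2, Pow(3, Rational(1, 2))), 47), Pow(Add(-4255, 2944), -1)) = Add(Mul(94, Pow(3, Rational(1, 2))), Pow(-1311, -1)) = Add(Mul(94, Pow(3, Rational(1, 2))), Rational(-1, 1311)) = Add(Rational(-1, 1311), Mul(94, Pow(3, Rational(1, 2))))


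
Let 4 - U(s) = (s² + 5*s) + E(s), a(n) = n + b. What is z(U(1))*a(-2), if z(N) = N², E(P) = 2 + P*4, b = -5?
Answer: -448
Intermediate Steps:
E(P) = 2 + 4*P
a(n) = -5 + n (a(n) = n - 5 = -5 + n)
U(s) = 2 - s² - 9*s (U(s) = 4 - ((s² + 5*s) + (2 + 4*s)) = 4 - (2 + s² + 9*s) = 4 + (-2 - s² - 9*s) = 2 - s² - 9*s)
z(U(1))*a(-2) = (2 - 1*1² - 9*1)²*(-5 - 2) = (2 - 1*1 - 9)²*(-7) = (2 - 1 - 9)²*(-7) = (-8)²*(-7) = 64*(-7) = -448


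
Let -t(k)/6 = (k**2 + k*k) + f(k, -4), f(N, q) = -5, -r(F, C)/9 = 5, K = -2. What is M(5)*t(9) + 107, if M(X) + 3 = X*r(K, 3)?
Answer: 214883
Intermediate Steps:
r(F, C) = -45 (r(F, C) = -9*5 = -45)
M(X) = -3 - 45*X (M(X) = -3 + X*(-45) = -3 - 45*X)
t(k) = 30 - 12*k**2 (t(k) = -6*((k**2 + k*k) - 5) = -6*((k**2 + k**2) - 5) = -6*(2*k**2 - 5) = -6*(-5 + 2*k**2) = 30 - 12*k**2)
M(5)*t(9) + 107 = (-3 - 45*5)*(30 - 12*9**2) + 107 = (-3 - 225)*(30 - 12*81) + 107 = -228*(30 - 972) + 107 = -228*(-942) + 107 = 214776 + 107 = 214883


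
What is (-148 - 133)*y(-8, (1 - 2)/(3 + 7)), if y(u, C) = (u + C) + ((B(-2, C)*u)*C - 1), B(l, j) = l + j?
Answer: 151459/50 ≈ 3029.2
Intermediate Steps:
B(l, j) = j + l
y(u, C) = -1 + C + u + C*u*(-2 + C) (y(u, C) = (u + C) + (((C - 2)*u)*C - 1) = (C + u) + (((-2 + C)*u)*C - 1) = (C + u) + ((u*(-2 + C))*C - 1) = (C + u) + (C*u*(-2 + C) - 1) = (C + u) + (-1 + C*u*(-2 + C)) = -1 + C + u + C*u*(-2 + C))
(-148 - 133)*y(-8, (1 - 2)/(3 + 7)) = (-148 - 133)*(-1 + (1 - 2)/(3 + 7) - 8 + ((1 - 2)/(3 + 7))*(-8)*(-2 + (1 - 2)/(3 + 7))) = -281*(-1 - 1/10 - 8 - 1/10*(-8)*(-2 - 1/10)) = -281*(-1 - 1/10 - 8 - 1/10*(-8)*(-21/10)) = -281*(-1 - 1/10 - 8 - 42/25) = -281*(-539/50) = 151459/50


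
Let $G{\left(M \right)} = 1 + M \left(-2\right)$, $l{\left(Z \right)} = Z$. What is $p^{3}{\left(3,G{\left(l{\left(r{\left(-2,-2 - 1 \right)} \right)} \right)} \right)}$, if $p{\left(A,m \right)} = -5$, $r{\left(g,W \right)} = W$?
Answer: $-125$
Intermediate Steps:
$G{\left(M \right)} = 1 - 2 M$
$p^{3}{\left(3,G{\left(l{\left(r{\left(-2,-2 - 1 \right)} \right)} \right)} \right)} = \left(-5\right)^{3} = -125$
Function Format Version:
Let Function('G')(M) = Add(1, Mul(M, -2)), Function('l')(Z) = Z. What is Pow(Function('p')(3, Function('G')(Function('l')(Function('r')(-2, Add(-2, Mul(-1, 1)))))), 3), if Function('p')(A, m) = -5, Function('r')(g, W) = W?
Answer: -125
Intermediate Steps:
Function('G')(M) = Add(1, Mul(-2, M))
Pow(Function('p')(3, Function('G')(Function('l')(Function('r')(-2, Add(-2, Mul(-1, 1)))))), 3) = Pow(-5, 3) = -125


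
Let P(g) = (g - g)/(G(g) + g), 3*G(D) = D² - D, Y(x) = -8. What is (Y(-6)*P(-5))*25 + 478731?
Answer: 478731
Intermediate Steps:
G(D) = -D/3 + D²/3 (G(D) = (D² - D)/3 = -D/3 + D²/3)
P(g) = 0 (P(g) = (g - g)/(g*(-1 + g)/3 + g) = 0/(g + g*(-1 + g)/3) = 0)
(Y(-6)*P(-5))*25 + 478731 = -8*0*25 + 478731 = 0*25 + 478731 = 0 + 478731 = 478731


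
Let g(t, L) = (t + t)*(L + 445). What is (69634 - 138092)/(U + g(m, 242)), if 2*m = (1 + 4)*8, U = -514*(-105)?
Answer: -34229/40725 ≈ -0.84049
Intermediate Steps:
U = 53970
m = 20 (m = ((1 + 4)*8)/2 = (5*8)/2 = (½)*40 = 20)
g(t, L) = 2*t*(445 + L) (g(t, L) = (2*t)*(445 + L) = 2*t*(445 + L))
(69634 - 138092)/(U + g(m, 242)) = (69634 - 138092)/(53970 + 2*20*(445 + 242)) = -68458/(53970 + 2*20*687) = -68458/(53970 + 27480) = -68458/81450 = -68458*1/81450 = -34229/40725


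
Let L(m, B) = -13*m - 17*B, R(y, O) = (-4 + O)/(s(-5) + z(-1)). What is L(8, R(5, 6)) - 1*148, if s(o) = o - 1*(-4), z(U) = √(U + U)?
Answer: -722/3 + 34*I*√2/3 ≈ -240.67 + 16.028*I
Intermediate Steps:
z(U) = √2*√U (z(U) = √(2*U) = √2*√U)
s(o) = 4 + o (s(o) = o + 4 = 4 + o)
R(y, O) = (-4 + O)/(-1 + I*√2) (R(y, O) = (-4 + O)/((4 - 5) + √2*√(-1)) = (-4 + O)/(-1 + √2*I) = (-4 + O)/(-1 + I*√2))
L(m, B) = -17*B - 13*m
L(8, R(5, 6)) - 1*148 = (-17*(4/3 - ⅓*6 + 4*I*√2/3 - ⅓*I*6*√2) - 13*8) - 1*148 = (-17*(4/3 - 2 + 4*I*√2/3 - 2*I*√2) - 104) - 148 = (-17*(-⅔ - 2*I*√2/3) - 104) - 148 = ((34/3 + 34*I*√2/3) - 104) - 148 = (-278/3 + 34*I*√2/3) - 148 = -722/3 + 34*I*√2/3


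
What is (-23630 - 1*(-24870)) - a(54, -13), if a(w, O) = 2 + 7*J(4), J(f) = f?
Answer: 1210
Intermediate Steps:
a(w, O) = 30 (a(w, O) = 2 + 7*4 = 2 + 28 = 30)
(-23630 - 1*(-24870)) - a(54, -13) = (-23630 - 1*(-24870)) - 1*30 = (-23630 + 24870) - 30 = 1240 - 30 = 1210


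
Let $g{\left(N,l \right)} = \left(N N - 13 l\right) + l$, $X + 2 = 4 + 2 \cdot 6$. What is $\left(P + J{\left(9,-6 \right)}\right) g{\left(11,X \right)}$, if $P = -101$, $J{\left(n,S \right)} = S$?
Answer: $5029$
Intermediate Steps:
$X = 14$ ($X = -2 + \left(4 + 2 \cdot 6\right) = -2 + \left(4 + 12\right) = -2 + 16 = 14$)
$g{\left(N,l \right)} = N^{2} - 12 l$ ($g{\left(N,l \right)} = \left(N^{2} - 13 l\right) + l = N^{2} - 12 l$)
$\left(P + J{\left(9,-6 \right)}\right) g{\left(11,X \right)} = \left(-101 - 6\right) \left(11^{2} - 168\right) = - 107 \left(121 - 168\right) = \left(-107\right) \left(-47\right) = 5029$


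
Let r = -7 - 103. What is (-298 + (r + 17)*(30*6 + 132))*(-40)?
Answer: 1172560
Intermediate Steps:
r = -110
(-298 + (r + 17)*(30*6 + 132))*(-40) = (-298 + (-110 + 17)*(30*6 + 132))*(-40) = (-298 - 93*(180 + 132))*(-40) = (-298 - 93*312)*(-40) = (-298 - 29016)*(-40) = -29314*(-40) = 1172560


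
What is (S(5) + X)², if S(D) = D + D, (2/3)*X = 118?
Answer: 34969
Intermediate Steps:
X = 177 (X = (3/2)*118 = 177)
S(D) = 2*D
(S(5) + X)² = (2*5 + 177)² = (10 + 177)² = 187² = 34969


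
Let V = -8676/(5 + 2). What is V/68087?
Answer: -8676/476609 ≈ -0.018204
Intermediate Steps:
V = -8676/7 ≈ -1239.4
V/68087 = -8676/7/68087 = -8676/7*1/68087 = -8676/476609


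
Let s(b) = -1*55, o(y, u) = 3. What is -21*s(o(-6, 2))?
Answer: 1155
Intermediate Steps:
s(b) = -55
-21*s(o(-6, 2)) = -21*(-55) = 1155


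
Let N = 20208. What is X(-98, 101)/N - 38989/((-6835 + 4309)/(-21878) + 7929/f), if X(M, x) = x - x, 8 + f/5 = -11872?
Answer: 2814904428600/1301459 ≈ 2.1629e+6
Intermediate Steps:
f = -59400 (f = -40 + 5*(-11872) = -40 - 59360 = -59400)
X(M, x) = 0
X(-98, 101)/N - 38989/((-6835 + 4309)/(-21878) + 7929/f) = 0/20208 - 38989/((-6835 + 4309)/(-21878) + 7929/(-59400)) = 0*(1/20208) - 38989/(-2526*(-1/21878) + 7929*(-1/59400)) = 0 - 38989/(1263/10939 - 881/6600) = 0 - 38989/(-1301459/72197400) = 0 - 38989*(-72197400/1301459) = 0 + 2814904428600/1301459 = 2814904428600/1301459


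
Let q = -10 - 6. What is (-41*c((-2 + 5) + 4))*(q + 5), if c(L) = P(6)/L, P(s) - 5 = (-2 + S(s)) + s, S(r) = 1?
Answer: 4510/7 ≈ 644.29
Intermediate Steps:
q = -16
P(s) = 4 + s (P(s) = 5 + ((-2 + 1) + s) = 5 + (-1 + s) = 4 + s)
c(L) = 10/L (c(L) = (4 + 6)/L = 10/L)
(-41*c((-2 + 5) + 4))*(q + 5) = (-410/((-2 + 5) + 4))*(-16 + 5) = -410/(3 + 4)*(-11) = -410/7*(-11) = 4510/7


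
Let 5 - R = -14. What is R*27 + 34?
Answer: 547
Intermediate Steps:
R = 19 (R = 5 - 1*(-14) = 5 + 14 = 19)
R*27 + 34 = 19*27 + 34 = 513 + 34 = 547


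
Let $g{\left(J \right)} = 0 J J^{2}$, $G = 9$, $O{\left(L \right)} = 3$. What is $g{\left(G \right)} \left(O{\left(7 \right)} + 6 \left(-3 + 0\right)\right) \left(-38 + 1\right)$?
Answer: $0$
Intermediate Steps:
$g{\left(J \right)} = 0$ ($g{\left(J \right)} = 0 J^{3} = 0$)
$g{\left(G \right)} \left(O{\left(7 \right)} + 6 \left(-3 + 0\right)\right) \left(-38 + 1\right) = 0 \left(3 + 6 \left(-3 + 0\right)\right) \left(-38 + 1\right) = 0 \left(3 + 6 \left(-3\right)\right) \left(-37\right) = 0 \left(3 - 18\right) \left(-37\right) = 0 \left(\left(-15\right) \left(-37\right)\right) = 0 \cdot 555 = 0$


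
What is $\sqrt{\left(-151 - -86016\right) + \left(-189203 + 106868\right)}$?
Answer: $\sqrt{3530} \approx 59.414$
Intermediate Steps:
$\sqrt{\left(-151 - -86016\right) + \left(-189203 + 106868\right)} = \sqrt{\left(-151 + 86016\right) - 82335} = \sqrt{85865 - 82335} = \sqrt{3530}$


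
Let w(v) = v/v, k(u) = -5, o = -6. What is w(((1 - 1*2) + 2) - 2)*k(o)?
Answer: -5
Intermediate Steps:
w(v) = 1
w(((1 - 1*2) + 2) - 2)*k(o) = 1*(-5) = -5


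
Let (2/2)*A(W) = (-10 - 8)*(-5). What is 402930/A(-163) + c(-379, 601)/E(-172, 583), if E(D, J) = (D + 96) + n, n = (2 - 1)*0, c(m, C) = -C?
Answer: 340853/76 ≈ 4484.9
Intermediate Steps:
n = 0 (n = 1*0 = 0)
E(D, J) = 96 + D (E(D, J) = (D + 96) + 0 = (96 + D) + 0 = 96 + D)
A(W) = 90 (A(W) = (-10 - 8)*(-5) = -18*(-5) = 90)
402930/A(-163) + c(-379, 601)/E(-172, 583) = 402930/90 + (-1*601)/(96 - 172) = 402930*(1/90) - 601/(-76) = 4477 - 601*(-1/76) = 4477 + 601/76 = 340853/76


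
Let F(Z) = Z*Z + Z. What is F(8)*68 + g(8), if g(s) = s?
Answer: 4904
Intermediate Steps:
F(Z) = Z + Z² (F(Z) = Z² + Z = Z + Z²)
F(8)*68 + g(8) = (8*(1 + 8))*68 + 8 = (8*9)*68 + 8 = 72*68 + 8 = 4896 + 8 = 4904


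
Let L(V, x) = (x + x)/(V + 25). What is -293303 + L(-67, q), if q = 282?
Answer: -2053215/7 ≈ -2.9332e+5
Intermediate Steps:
L(V, x) = 2*x/(25 + V) (L(V, x) = (2*x)/(25 + V) = 2*x/(25 + V))
-293303 + L(-67, q) = -293303 + 2*282/(25 - 67) = -293303 + 2*282/(-42) = -293303 + 2*282*(-1/42) = -293303 - 94/7 = -2053215/7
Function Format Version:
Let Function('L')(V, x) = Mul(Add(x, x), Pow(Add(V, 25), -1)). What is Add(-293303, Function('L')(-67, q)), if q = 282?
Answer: Rational(-2053215, 7) ≈ -2.9332e+5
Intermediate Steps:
Function('L')(V, x) = Mul(2, x, Pow(Add(25, V), -1)) (Function('L')(V, x) = Mul(Mul(2, x), Pow(Add(25, V), -1)) = Mul(2, x, Pow(Add(25, V), -1)))
Add(-293303, Function('L')(-67, q)) = Add(-293303, Mul(2, 282, Pow(Add(25, -67), -1))) = Add(-293303, Mul(2, 282, Pow(-42, -1))) = Add(-293303, Mul(2, 282, Rational(-1, 42))) = Add(-293303, Rational(-94, 7)) = Rational(-2053215, 7)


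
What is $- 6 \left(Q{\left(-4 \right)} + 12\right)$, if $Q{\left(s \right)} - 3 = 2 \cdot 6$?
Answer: $-162$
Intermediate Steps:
$Q{\left(s \right)} = 15$ ($Q{\left(s \right)} = 3 + 2 \cdot 6 = 3 + 12 = 15$)
$- 6 \left(Q{\left(-4 \right)} + 12\right) = - 6 \left(15 + 12\right) = \left(-6\right) 27 = -162$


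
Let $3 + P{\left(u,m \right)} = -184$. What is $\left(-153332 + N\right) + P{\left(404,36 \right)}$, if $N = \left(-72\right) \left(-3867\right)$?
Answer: $124905$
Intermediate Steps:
$P{\left(u,m \right)} = -187$ ($P{\left(u,m \right)} = -3 - 184 = -187$)
$N = 278424$
$\left(-153332 + N\right) + P{\left(404,36 \right)} = \left(-153332 + 278424\right) - 187 = 125092 - 187 = 124905$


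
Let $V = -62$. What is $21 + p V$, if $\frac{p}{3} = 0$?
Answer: $21$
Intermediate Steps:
$p = 0$ ($p = 3 \cdot 0 = 0$)
$21 + p V = 21 + 0 \left(-62\right) = 21 + 0 = 21$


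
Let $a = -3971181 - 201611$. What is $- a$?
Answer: $4172792$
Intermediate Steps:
$a = -4172792$ ($a = -3971181 - 201611 = -4172792$)
$- a = \left(-1\right) \left(-4172792\right) = 4172792$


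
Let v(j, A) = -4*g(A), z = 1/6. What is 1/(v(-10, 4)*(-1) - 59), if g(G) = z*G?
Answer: -3/169 ≈ -0.017751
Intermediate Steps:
z = ⅙ ≈ 0.16667
g(G) = G/6
v(j, A) = -2*A/3
1/(v(-10, 4)*(-1) - 59) = 1/(-⅔*4*(-1) - 59) = 1/(-8/3*(-1) - 59) = 1/(8/3 - 59) = 1/(-169/3) = -3/169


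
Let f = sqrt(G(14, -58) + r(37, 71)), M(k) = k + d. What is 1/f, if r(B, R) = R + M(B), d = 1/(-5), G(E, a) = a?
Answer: sqrt(1245)/249 ≈ 0.14171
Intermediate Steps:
d = -1/5 (d = 1*(-1/5) = -1/5 ≈ -0.20000)
M(k) = -1/5 + k (M(k) = k - 1/5 = -1/5 + k)
r(B, R) = -1/5 + B + R (r(B, R) = R + (-1/5 + B) = -1/5 + B + R)
f = sqrt(1245)/5 (f = sqrt(-58 + (-1/5 + 37 + 71)) = sqrt(-58 + 539/5) = sqrt(249/5) = sqrt(1245)/5 ≈ 7.0569)
1/f = 1/(sqrt(1245)/5) = sqrt(1245)/249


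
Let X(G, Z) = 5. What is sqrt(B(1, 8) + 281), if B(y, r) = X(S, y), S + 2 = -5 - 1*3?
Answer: sqrt(286) ≈ 16.912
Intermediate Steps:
S = -10 (S = -2 + (-5 - 1*3) = -2 + (-5 - 3) = -2 - 8 = -10)
B(y, r) = 5
sqrt(B(1, 8) + 281) = sqrt(5 + 281) = sqrt(286)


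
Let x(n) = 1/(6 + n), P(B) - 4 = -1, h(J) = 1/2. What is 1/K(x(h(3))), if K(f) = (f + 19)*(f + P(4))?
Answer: 169/10209 ≈ 0.016554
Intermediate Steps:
h(J) = ½
P(B) = 3 (P(B) = 4 - 1 = 3)
K(f) = (3 + f)*(19 + f) (K(f) = (f + 19)*(f + 3) = (19 + f)*(3 + f) = (3 + f)*(19 + f))
1/K(x(h(3))) = 1/(57 + (1/(6 + ½))² + 22/(6 + ½)) = 1/(57 + (1/(13/2))² + 22/(13/2)) = 1/(57 + (2/13)² + 22*(2/13)) = 1/(57 + 4/169 + 44/13) = 1/(10209/169) = 169/10209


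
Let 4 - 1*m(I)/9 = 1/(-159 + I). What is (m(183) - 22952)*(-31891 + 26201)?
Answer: 521576695/4 ≈ 1.3039e+8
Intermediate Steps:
m(I) = 36 - 9/(-159 + I)
(m(183) - 22952)*(-31891 + 26201) = (9*(-637 + 4*183)/(-159 + 183) - 22952)*(-31891 + 26201) = (9*(-637 + 732)/24 - 22952)*(-5690) = (9*(1/24)*95 - 22952)*(-5690) = (285/8 - 22952)*(-5690) = -183331/8*(-5690) = 521576695/4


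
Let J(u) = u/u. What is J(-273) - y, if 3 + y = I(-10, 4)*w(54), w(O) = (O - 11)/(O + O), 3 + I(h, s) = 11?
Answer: 22/27 ≈ 0.81481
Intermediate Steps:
I(h, s) = 8 (I(h, s) = -3 + 11 = 8)
w(O) = (-11 + O)/(2*O) (w(O) = (-11 + O)/((2*O)) = (-11 + O)*(1/(2*O)) = (-11 + O)/(2*O))
y = 5/27 (y = -3 + 8*((½)*(-11 + 54)/54) = -3 + 8*((½)*(1/54)*43) = -3 + 8*(43/108) = -3 + 86/27 = 5/27 ≈ 0.18519)
J(u) = 1
J(-273) - y = 1 - 1*5/27 = 1 - 5/27 = 22/27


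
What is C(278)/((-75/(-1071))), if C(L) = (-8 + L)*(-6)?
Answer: -115668/5 ≈ -23134.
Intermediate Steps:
C(L) = 48 - 6*L
C(278)/((-75/(-1071))) = (48 - 6*278)/((-75/(-1071))) = (48 - 1668)/((-75*(-1/1071))) = -1620/25/357 = -1620*357/25 = -115668/5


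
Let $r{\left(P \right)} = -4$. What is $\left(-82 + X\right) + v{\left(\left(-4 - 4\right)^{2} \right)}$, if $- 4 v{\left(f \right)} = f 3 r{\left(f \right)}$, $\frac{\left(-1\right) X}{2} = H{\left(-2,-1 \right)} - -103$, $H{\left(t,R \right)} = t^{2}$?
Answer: $-104$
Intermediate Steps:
$X = -214$ ($X = - 2 \left(\left(-2\right)^{2} - -103\right) = - 2 \left(4 + 103\right) = \left(-2\right) 107 = -214$)
$v{\left(f \right)} = 3 f$ ($v{\left(f \right)} = - \frac{f 3 \left(-4\right)}{4} = - \frac{3 f \left(-4\right)}{4} = - \frac{\left(-12\right) f}{4} = 3 f$)
$\left(-82 + X\right) + v{\left(\left(-4 - 4\right)^{2} \right)} = \left(-82 - 214\right) + 3 \left(-4 - 4\right)^{2} = -296 + 3 \left(-8\right)^{2} = -296 + 3 \cdot 64 = -296 + 192 = -104$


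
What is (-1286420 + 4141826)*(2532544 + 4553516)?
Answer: 20233578240360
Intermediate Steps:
(-1286420 + 4141826)*(2532544 + 4553516) = 2855406*7086060 = 20233578240360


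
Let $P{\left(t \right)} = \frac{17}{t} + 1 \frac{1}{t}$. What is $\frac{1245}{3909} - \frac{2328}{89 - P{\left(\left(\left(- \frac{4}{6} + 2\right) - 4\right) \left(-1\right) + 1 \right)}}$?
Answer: $- \frac{32983349}{1205275} \approx -27.366$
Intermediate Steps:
$P{\left(t \right)} = \frac{18}{t}$ ($P{\left(t \right)} = \frac{17}{t} + \frac{1}{t} = \frac{18}{t}$)
$\frac{1245}{3909} - \frac{2328}{89 - P{\left(\left(\left(- \frac{4}{6} + 2\right) - 4\right) \left(-1\right) + 1 \right)}} = \frac{1245}{3909} - \frac{2328}{89 - \frac{18}{\left(\left(- \frac{4}{6} + 2\right) - 4\right) \left(-1\right) + 1}} = 1245 \cdot \frac{1}{3909} - \frac{2328}{89 - \frac{18}{\left(\left(\left(-4\right) \frac{1}{6} + 2\right) - 4\right) \left(-1\right) + 1}} = \frac{415}{1303} - \frac{2328}{89 - \frac{18}{\left(\left(- \frac{2}{3} + 2\right) - 4\right) \left(-1\right) + 1}} = \frac{415}{1303} - \frac{2328}{89 - \frac{18}{\left(\frac{4}{3} - 4\right) \left(-1\right) + 1}} = \frac{415}{1303} - \frac{2328}{89 - \frac{18}{\left(- \frac{8}{3}\right) \left(-1\right) + 1}} = \frac{415}{1303} - \frac{2328}{89 - \frac{18}{\frac{8}{3} + 1}} = \frac{415}{1303} - \frac{2328}{89 - \frac{18}{\frac{11}{3}}} = \frac{415}{1303} - \frac{2328}{89 - 18 \cdot \frac{3}{11}} = \frac{415}{1303} - \frac{2328}{89 - \frac{54}{11}} = \frac{415}{1303} - \frac{2328}{\frac{925}{11}} = \frac{415}{1303} - \frac{25608}{925} = - \frac{32983349}{1205275}$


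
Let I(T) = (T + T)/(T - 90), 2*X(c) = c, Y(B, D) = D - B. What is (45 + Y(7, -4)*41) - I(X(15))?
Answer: -4464/11 ≈ -405.82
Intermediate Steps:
X(c) = c/2
I(T) = 2*T/(-90 + T) (I(T) = (2*T)/(-90 + T) = 2*T/(-90 + T))
(45 + Y(7, -4)*41) - I(X(15)) = (45 + (-4 - 1*7)*41) - 2*(½)*15/(-90 + (½)*15) = (45 + (-4 - 7)*41) - 2*15/(2*(-90 + 15/2)) = (45 - 11*41) - 2*15/(2*(-165/2)) = (45 - 451) - 2*15*(-2)/(2*165) = -406 - 1*(-2/11) = -406 + 2/11 = -4464/11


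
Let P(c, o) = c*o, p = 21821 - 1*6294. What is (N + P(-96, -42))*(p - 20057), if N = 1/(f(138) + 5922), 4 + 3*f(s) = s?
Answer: -32694279759/1790 ≈ -1.8265e+7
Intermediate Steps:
p = 15527 (p = 21821 - 6294 = 15527)
f(s) = -4/3 + s/3
N = 3/17900 (N = 1/((-4/3 + (⅓)*138) + 5922) = 1/((-4/3 + 46) + 5922) = 1/(134/3 + 5922) = 1/(17900/3) = 3/17900 ≈ 0.00016760)
(N + P(-96, -42))*(p - 20057) = (3/17900 - 96*(-42))*(15527 - 20057) = (3/17900 + 4032)*(-4530) = (72172803/17900)*(-4530) = -32694279759/1790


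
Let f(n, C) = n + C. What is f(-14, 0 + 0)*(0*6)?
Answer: 0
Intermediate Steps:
f(n, C) = C + n
f(-14, 0 + 0)*(0*6) = ((0 + 0) - 14)*(0*6) = (0 - 14)*0 = -14*0 = 0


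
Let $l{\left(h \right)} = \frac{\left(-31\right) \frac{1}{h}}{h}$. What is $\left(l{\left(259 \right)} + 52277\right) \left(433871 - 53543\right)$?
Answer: $\frac{1333731722517168}{67081} \approx 1.9882 \cdot 10^{10}$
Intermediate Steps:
$l{\left(h \right)} = - \frac{31}{h^{2}}$
$\left(l{\left(259 \right)} + 52277\right) \left(433871 - 53543\right) = \left(- \frac{31}{67081} + 52277\right) \left(433871 - 53543\right) = \left(\left(-31\right) \frac{1}{67081} + 52277\right) 380328 = \left(- \frac{31}{67081} + 52277\right) 380328 = \frac{3506793406}{67081} \cdot 380328 = \frac{1333731722517168}{67081}$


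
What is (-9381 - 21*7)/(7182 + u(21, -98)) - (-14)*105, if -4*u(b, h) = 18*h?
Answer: 3732094/2541 ≈ 1468.8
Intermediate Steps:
u(b, h) = -9*h/2
(-9381 - 21*7)/(7182 + u(21, -98)) - (-14)*105 = (-9381 - 21*7)/(7182 - 9/2*(-98)) - (-14)*105 = (-9381 - 147)/(7182 + 441) - 1*(-1470) = -9528/7623 + 1470 = -9528*1/7623 + 1470 = -3176/2541 + 1470 = 3732094/2541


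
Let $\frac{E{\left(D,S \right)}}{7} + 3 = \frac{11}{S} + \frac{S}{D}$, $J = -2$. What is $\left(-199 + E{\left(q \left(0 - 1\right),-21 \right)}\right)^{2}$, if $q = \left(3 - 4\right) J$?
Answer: $\frac{811801}{36} \approx 22550.0$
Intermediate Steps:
$q = 2$ ($q = \left(3 - 4\right) \left(-2\right) = \left(-1\right) \left(-2\right) = 2$)
$E{\left(D,S \right)} = -21 + \frac{77}{S} + \frac{7 S}{D}$ ($E{\left(D,S \right)} = -21 + 7 \left(\frac{11}{S} + \frac{S}{D}\right) = -21 + \left(\frac{77}{S} + \frac{7 S}{D}\right) = -21 + \frac{77}{S} + \frac{7 S}{D}$)
$\left(-199 + E{\left(q \left(0 - 1\right),-21 \right)}\right)^{2} = \left(-199 + \left(-21 + \frac{77}{-21} + 7 \left(-21\right) \frac{1}{2 \left(0 - 1\right)}\right)\right)^{2} = \left(-199 + \left(-21 + 77 \left(- \frac{1}{21}\right) + 7 \left(-21\right) \frac{1}{2 \left(-1\right)}\right)\right)^{2} = \left(-199 - \left(\frac{74}{3} - \frac{147}{2}\right)\right)^{2} = \left(-199 - - \frac{293}{6}\right)^{2} = \left(-199 + \frac{293}{6}\right)^{2} = \left(- \frac{901}{6}\right)^{2} = \frac{811801}{36}$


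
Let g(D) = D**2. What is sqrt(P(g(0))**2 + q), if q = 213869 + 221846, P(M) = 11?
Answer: 2*sqrt(108959) ≈ 660.18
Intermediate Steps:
q = 435715
sqrt(P(g(0))**2 + q) = sqrt(11**2 + 435715) = sqrt(121 + 435715) = sqrt(435836) = 2*sqrt(108959)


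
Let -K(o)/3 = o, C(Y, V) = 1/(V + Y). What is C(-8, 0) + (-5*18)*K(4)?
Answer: 8639/8 ≈ 1079.9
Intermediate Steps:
K(o) = -3*o
C(-8, 0) + (-5*18)*K(4) = 1/(0 - 8) + (-5*18)*(-3*4) = 1/(-8) - 90*(-12) = -1/8 + 1080 = 8639/8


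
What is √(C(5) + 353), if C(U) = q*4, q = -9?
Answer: √317 ≈ 17.805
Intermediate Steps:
C(U) = -36 (C(U) = -9*4 = -36)
√(C(5) + 353) = √(-36 + 353) = √317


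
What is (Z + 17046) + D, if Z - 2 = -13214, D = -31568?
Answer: -27734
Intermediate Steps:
Z = -13212 (Z = 2 - 13214 = -13212)
(Z + 17046) + D = (-13212 + 17046) - 31568 = 3834 - 31568 = -27734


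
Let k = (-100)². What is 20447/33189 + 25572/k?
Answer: 11447599/3607500 ≈ 3.1733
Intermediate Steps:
k = 10000
20447/33189 + 25572/k = 20447/33189 + 25572/10000 = 20447*(1/33189) + 25572*(1/10000) = 889/1443 + 6393/2500 = 11447599/3607500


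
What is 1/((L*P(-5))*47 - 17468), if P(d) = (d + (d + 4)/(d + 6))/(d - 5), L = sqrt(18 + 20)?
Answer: -218350/3813760061 - 705*sqrt(38)/7627520122 ≈ -5.7823e-5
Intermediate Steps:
L = sqrt(38) ≈ 6.1644
P(d) = (d + (4 + d)/(6 + d))/(-5 + d)
1/((L*P(-5))*47 - 17468) = 1/((sqrt(38)*((4 + (-5)**2 + 7*(-5))/(-30 - 5 + (-5)**2)))*47 - 17468) = 1/((sqrt(38)*((4 + 25 - 35)/(-30 - 5 + 25)))*47 - 17468) = 1/((sqrt(38)*(-6/(-10)))*47 - 17468) = 1/((sqrt(38)*(-1/10*(-6)))*47 - 17468) = 1/((sqrt(38)*(3/5))*47 - 17468) = 1/((3*sqrt(38)/5)*47 - 17468) = 1/(141*sqrt(38)/5 - 17468) = 1/(-17468 + 141*sqrt(38)/5)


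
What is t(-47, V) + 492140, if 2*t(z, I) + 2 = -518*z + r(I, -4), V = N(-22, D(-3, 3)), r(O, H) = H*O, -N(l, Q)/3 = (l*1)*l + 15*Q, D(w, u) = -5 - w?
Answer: 507036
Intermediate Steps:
N(l, Q) = -45*Q - 3*l**2 (N(l, Q) = -3*((l*1)*l + 15*Q) = -3*(l*l + 15*Q) = -3*(l**2 + 15*Q) = -45*Q - 3*l**2)
V = -1362 (V = -45*(-5 - 1*(-3)) - 3*(-22)**2 = -45*(-5 + 3) - 3*484 = -45*(-2) - 1452 = 90 - 1452 = -1362)
t(z, I) = -1 - 259*z - 2*I (t(z, I) = -1 + (-518*z - 4*I)/2 = -1 + (-259*z - 2*I) = -1 - 259*z - 2*I)
t(-47, V) + 492140 = (-1 - 259*(-47) - 2*(-1362)) + 492140 = (-1 + 12173 + 2724) + 492140 = 14896 + 492140 = 507036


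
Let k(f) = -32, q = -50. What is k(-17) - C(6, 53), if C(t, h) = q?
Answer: 18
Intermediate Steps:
C(t, h) = -50
k(-17) - C(6, 53) = -32 - 1*(-50) = -32 + 50 = 18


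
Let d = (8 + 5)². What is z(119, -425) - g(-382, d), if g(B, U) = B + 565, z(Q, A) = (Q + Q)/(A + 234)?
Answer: -35191/191 ≈ -184.25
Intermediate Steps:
d = 169 (d = 13² = 169)
z(Q, A) = 2*Q/(234 + A) (z(Q, A) = (2*Q)/(234 + A) = 2*Q/(234 + A))
g(B, U) = 565 + B
z(119, -425) - g(-382, d) = 2*119/(234 - 425) - (565 - 382) = 2*119/(-191) - 1*183 = 2*119*(-1/191) - 183 = -238/191 - 183 = -35191/191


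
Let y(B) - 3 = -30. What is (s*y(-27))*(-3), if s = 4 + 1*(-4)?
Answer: 0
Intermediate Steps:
y(B) = -27 (y(B) = 3 - 30 = -27)
s = 0 (s = 4 - 4 = 0)
(s*y(-27))*(-3) = (0*(-27))*(-3) = 0*(-3) = 0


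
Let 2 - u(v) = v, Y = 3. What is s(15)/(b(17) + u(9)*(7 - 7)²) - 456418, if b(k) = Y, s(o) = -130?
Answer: -1369384/3 ≈ -4.5646e+5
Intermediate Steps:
u(v) = 2 - v
b(k) = 3
s(15)/(b(17) + u(9)*(7 - 7)²) - 456418 = -130/(3 + (2 - 1*9)*(7 - 7)²) - 456418 = -130/(3 + (2 - 9)*0²) - 456418 = -130/(3 - 7*0) - 456418 = -130/(3 + 0) - 456418 = -130/3 - 456418 = -1369384/3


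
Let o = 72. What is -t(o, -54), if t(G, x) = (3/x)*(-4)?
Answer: -2/9 ≈ -0.22222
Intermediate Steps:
t(G, x) = -12/x
-t(o, -54) = -(-12)/(-54) = -(-12)*(-1)/54 = -1*2/9 = -2/9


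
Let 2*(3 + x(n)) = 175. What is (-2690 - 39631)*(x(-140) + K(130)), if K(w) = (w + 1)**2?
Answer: -1459693611/2 ≈ -7.2985e+8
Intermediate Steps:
K(w) = (1 + w)**2
x(n) = 169/2 (x(n) = -3 + (1/2)*175 = -3 + 175/2 = 169/2)
(-2690 - 39631)*(x(-140) + K(130)) = (-2690 - 39631)*(169/2 + (1 + 130)**2) = -42321*(169/2 + 131**2) = -42321*(169/2 + 17161) = -42321*34491/2 = -1459693611/2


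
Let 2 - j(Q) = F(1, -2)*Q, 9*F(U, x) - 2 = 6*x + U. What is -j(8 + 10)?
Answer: -20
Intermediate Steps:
F(U, x) = 2/9 + U/9 + 2*x/3 (F(U, x) = 2/9 + (6*x + U)/9 = 2/9 + (U + 6*x)/9 = 2/9 + (U/9 + 2*x/3) = 2/9 + U/9 + 2*x/3)
j(Q) = 2 + Q (j(Q) = 2 - (2/9 + (⅑)*1 + (⅔)*(-2))*Q = 2 - (2/9 + ⅑ - 4/3)*Q = 2 - (-1)*Q = 2 + Q)
-j(8 + 10) = -(2 + (8 + 10)) = -(2 + 18) = -1*20 = -20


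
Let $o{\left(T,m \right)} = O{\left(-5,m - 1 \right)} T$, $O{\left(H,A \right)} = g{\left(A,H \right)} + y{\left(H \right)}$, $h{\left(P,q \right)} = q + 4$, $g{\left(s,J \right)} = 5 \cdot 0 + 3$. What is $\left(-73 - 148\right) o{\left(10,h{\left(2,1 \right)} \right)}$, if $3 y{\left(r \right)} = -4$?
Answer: $- \frac{11050}{3} \approx -3683.3$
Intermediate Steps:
$y{\left(r \right)} = - \frac{4}{3}$ ($y{\left(r \right)} = \frac{1}{3} \left(-4\right) = - \frac{4}{3}$)
$g{\left(s,J \right)} = 3$ ($g{\left(s,J \right)} = 0 + 3 = 3$)
$h{\left(P,q \right)} = 4 + q$
$O{\left(H,A \right)} = \frac{5}{3}$ ($O{\left(H,A \right)} = 3 - \frac{4}{3} = \frac{5}{3}$)
$o{\left(T,m \right)} = \frac{5 T}{3}$
$\left(-73 - 148\right) o{\left(10,h{\left(2,1 \right)} \right)} = \left(-73 - 148\right) \frac{5}{3} \cdot 10 = \left(-221\right) \frac{50}{3} = - \frac{11050}{3}$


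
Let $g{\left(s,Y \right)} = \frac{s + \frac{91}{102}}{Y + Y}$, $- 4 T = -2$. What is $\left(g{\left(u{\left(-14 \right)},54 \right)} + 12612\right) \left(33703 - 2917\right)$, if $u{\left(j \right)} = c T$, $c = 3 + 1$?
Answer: $\frac{712870800397}{1836} \approx 3.8827 \cdot 10^{8}$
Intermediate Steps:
$T = \frac{1}{2}$ ($T = \left(- \frac{1}{4}\right) \left(-2\right) = \frac{1}{2} \approx 0.5$)
$c = 4$
$u{\left(j \right)} = 2$ ($u{\left(j \right)} = 4 \cdot \frac{1}{2} = 2$)
$g{\left(s,Y \right)} = \frac{\frac{91}{102} + s}{2 Y}$ ($g{\left(s,Y \right)} = \frac{s + 91 \cdot \frac{1}{102}}{2 Y} = \left(s + \frac{91}{102}\right) \frac{1}{2 Y} = \left(\frac{91}{102} + s\right) \frac{1}{2 Y} = \frac{\frac{91}{102} + s}{2 Y}$)
$\left(g{\left(u{\left(-14 \right)},54 \right)} + 12612\right) \left(33703 - 2917\right) = \left(\frac{91 + 102 \cdot 2}{204 \cdot 54} + 12612\right) \left(33703 - 2917\right) = \left(\frac{1}{204} \cdot \frac{1}{54} \left(91 + 204\right) + 12612\right) 30786 = \left(\frac{1}{204} \cdot \frac{1}{54} \cdot 295 + 12612\right) 30786 = \left(\frac{295}{11016} + 12612\right) 30786 = \frac{138934087}{11016} \cdot 30786 = \frac{712870800397}{1836}$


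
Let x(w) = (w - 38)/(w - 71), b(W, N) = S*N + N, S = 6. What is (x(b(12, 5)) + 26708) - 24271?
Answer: 29245/12 ≈ 2437.1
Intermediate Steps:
b(W, N) = 7*N (b(W, N) = 6*N + N = 7*N)
x(w) = (-38 + w)/(-71 + w)
(x(b(12, 5)) + 26708) - 24271 = ((-38 + 7*5)/(-71 + 7*5) + 26708) - 24271 = ((-38 + 35)/(-71 + 35) + 26708) - 24271 = (-3/(-36) + 26708) - 24271 = (-1/36*(-3) + 26708) - 24271 = (1/12 + 26708) - 24271 = 320497/12 - 24271 = 29245/12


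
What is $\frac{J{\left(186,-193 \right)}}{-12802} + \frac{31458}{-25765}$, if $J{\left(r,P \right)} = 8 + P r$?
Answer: $\frac{7053791}{4457345} \approx 1.5825$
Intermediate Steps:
$\frac{J{\left(186,-193 \right)}}{-12802} + \frac{31458}{-25765} = \frac{8 - 35898}{-12802} + \frac{31458}{-25765} = \left(8 - 35898\right) \left(- \frac{1}{12802}\right) + 31458 \left(- \frac{1}{25765}\right) = \left(-35890\right) \left(- \frac{1}{12802}\right) - \frac{31458}{25765} = \frac{485}{173} - \frac{31458}{25765} = \frac{7053791}{4457345}$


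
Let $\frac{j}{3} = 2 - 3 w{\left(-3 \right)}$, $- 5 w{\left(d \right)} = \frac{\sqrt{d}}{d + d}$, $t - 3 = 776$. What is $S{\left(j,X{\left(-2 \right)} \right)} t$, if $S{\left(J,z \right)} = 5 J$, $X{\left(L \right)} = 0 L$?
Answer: $23370 - \frac{2337 i \sqrt{3}}{2} \approx 23370.0 - 2023.9 i$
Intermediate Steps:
$X{\left(L \right)} = 0$
$t = 779$ ($t = 3 + 776 = 779$)
$w{\left(d \right)} = - \frac{1}{10 \sqrt{d}}$ ($w{\left(d \right)} = - \frac{\frac{1}{d + d} \sqrt{d}}{5} = - \frac{\frac{1}{2 d} \sqrt{d}}{5} = - \frac{\frac{1}{2} \frac{1}{\sqrt{d}}}{5} = - \frac{1}{10 \sqrt{d}}$)
$j = 6 - \frac{3 i \sqrt{3}}{10}$ ($j = 3 \left(2 - 3 \left(- \frac{1}{10 i \sqrt{3}}\right)\right) = 3 \left(2 - 3 \left(- \frac{\left(- \frac{1}{3}\right) i \sqrt{3}}{10}\right)\right) = 3 \left(2 - 3 \frac{i \sqrt{3}}{30}\right) = 3 \left(2 - \frac{i \sqrt{3}}{10}\right) = 6 - \frac{3 i \sqrt{3}}{10} \approx 6.0 - 0.51962 i$)
$S{\left(j,X{\left(-2 \right)} \right)} t = 5 \left(6 - \frac{3 i \sqrt{3}}{10}\right) 779 = \left(30 - \frac{3 i \sqrt{3}}{2}\right) 779 = 23370 - \frac{2337 i \sqrt{3}}{2}$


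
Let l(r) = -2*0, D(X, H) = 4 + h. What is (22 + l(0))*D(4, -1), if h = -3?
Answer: 22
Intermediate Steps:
D(X, H) = 1 (D(X, H) = 4 - 3 = 1)
l(r) = 0
(22 + l(0))*D(4, -1) = (22 + 0)*1 = 22*1 = 22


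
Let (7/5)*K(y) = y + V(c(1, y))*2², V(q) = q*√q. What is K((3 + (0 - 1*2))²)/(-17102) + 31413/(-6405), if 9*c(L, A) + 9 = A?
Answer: -179076567/36512770 + 160*I*√2/1616139 ≈ -4.9045 + 0.00014001*I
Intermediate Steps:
c(L, A) = -1 + A/9
V(q) = q^(3/2)
K(y) = 5*y/7 + 20*(-1 + y/9)^(3/2)/7 (K(y) = 5*(y + (-1 + y/9)^(3/2)*2²)/7 = 5*(y + (-1 + y/9)^(3/2)*4)/7 = 5*(y + 4*(-1 + y/9)^(3/2))/7 = 5*y/7 + 20*(-1 + y/9)^(3/2)/7)
K((3 + (0 - 1*2))²)/(-17102) + 31413/(-6405) = (5*(3 + (0 - 1*2))²/7 + 20*(-9 + (3 + (0 - 1*2))²)^(3/2)/189)/(-17102) + 31413/(-6405) = (5*(3 + (0 - 2))²/7 + 20*(-9 + (3 + (0 - 2))²)^(3/2)/189)*(-1/17102) + 31413*(-1/6405) = (5*(3 - 2)²/7 + 20*(-9 + (3 - 2)²)^(3/2)/189)*(-1/17102) - 10471/2135 = ((5/7)*1² + 20*(-9 + 1²)^(3/2)/189)*(-1/17102) - 10471/2135 = ((5/7)*1 + 20*(-9 + 1)^(3/2)/189)*(-1/17102) - 10471/2135 = (5/7 + 20*(-8)^(3/2)/189)*(-1/17102) - 10471/2135 = (5/7 + 20*(-16*I*√2)/189)*(-1/17102) - 10471/2135 = (5/7 - 320*I*√2/189)*(-1/17102) - 10471/2135 = (-5/119714 + 160*I*√2/1616139) - 10471/2135 = -179076567/36512770 + 160*I*√2/1616139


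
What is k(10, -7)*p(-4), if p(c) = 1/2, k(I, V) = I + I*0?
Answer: 5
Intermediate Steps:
k(I, V) = I (k(I, V) = I + 0 = I)
p(c) = ½
k(10, -7)*p(-4) = 10*(½) = 5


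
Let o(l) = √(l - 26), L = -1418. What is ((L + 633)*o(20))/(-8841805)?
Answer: 157*I*√6/1768361 ≈ 0.00021747*I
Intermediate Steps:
o(l) = √(-26 + l)
((L + 633)*o(20))/(-8841805) = ((-1418 + 633)*√(-26 + 20))/(-8841805) = -785*I*√6*(-1/8841805) = 157*I*√6/1768361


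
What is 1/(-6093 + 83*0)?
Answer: -1/6093 ≈ -0.00016412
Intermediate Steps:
1/(-6093 + 83*0) = 1/(-6093 + 0) = 1/(-6093) = -1/6093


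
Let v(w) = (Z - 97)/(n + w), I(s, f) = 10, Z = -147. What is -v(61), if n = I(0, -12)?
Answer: 244/71 ≈ 3.4366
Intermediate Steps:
n = 10
v(w) = -244/(10 + w) (v(w) = (-147 - 97)/(10 + w) = -244/(10 + w))
-v(61) = -(-244)/(10 + 61) = -(-244)/71 = -1*(-244/71) = 244/71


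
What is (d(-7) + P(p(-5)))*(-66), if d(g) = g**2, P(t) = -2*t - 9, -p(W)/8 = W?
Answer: 2640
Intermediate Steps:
p(W) = -8*W
P(t) = -9 - 2*t
(d(-7) + P(p(-5)))*(-66) = ((-7)**2 + (-9 - (-16)*(-5)))*(-66) = (49 + (-9 - 2*40))*(-66) = (49 + (-9 - 80))*(-66) = (49 - 89)*(-66) = -40*(-66) = 2640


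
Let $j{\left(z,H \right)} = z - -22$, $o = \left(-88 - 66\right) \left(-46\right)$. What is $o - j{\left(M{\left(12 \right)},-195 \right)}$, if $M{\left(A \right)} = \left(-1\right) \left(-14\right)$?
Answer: $7048$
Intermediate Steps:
$M{\left(A \right)} = 14$
$o = 7084$ ($o = \left(-154\right) \left(-46\right) = 7084$)
$j{\left(z,H \right)} = 22 + z$ ($j{\left(z,H \right)} = z + 22 = 22 + z$)
$o - j{\left(M{\left(12 \right)},-195 \right)} = 7084 - \left(22 + 14\right) = 7084 - 36 = 7048$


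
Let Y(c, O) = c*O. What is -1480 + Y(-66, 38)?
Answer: -3988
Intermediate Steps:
Y(c, O) = O*c
-1480 + Y(-66, 38) = -1480 + 38*(-66) = -1480 - 2508 = -3988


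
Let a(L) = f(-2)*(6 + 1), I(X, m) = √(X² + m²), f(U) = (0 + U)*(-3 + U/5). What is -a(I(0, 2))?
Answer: -238/5 ≈ -47.600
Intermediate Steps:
f(U) = U*(-3 + U/5) (f(U) = U*(-3 + U*(⅕)) = U*(-3 + U/5))
a(L) = 238/5 (a(L) = ((⅕)*(-2)*(-15 - 2))*(6 + 1) = ((⅕)*(-2)*(-17))*7 = (34/5)*7 = 238/5)
-a(I(0, 2)) = -1*238/5 = -238/5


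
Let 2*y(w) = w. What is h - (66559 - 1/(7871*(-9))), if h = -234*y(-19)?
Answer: -4557497905/70839 ≈ -64336.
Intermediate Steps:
y(w) = w/2
h = 2223 (h = -117*(-19) = -234*(-19/2) = 2223)
h - (66559 - 1/(7871*(-9))) = 2223 - (66559 - 1/(7871*(-9))) = 2223 - (66559 - 1/(-70839)) = 2223 - (66559 - 1*(-1/70839)) = 2223 - (66559 + 1/70839) = 2223 - 1*4714973002/70839 = 2223 - 4714973002/70839 = -4557497905/70839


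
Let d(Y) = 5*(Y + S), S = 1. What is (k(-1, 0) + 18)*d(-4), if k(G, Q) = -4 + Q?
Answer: -210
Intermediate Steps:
d(Y) = 5 + 5*Y (d(Y) = 5*(Y + 1) = 5*(1 + Y) = 5 + 5*Y)
(k(-1, 0) + 18)*d(-4) = ((-4 + 0) + 18)*(5 + 5*(-4)) = (-4 + 18)*(5 - 20) = 14*(-15) = -210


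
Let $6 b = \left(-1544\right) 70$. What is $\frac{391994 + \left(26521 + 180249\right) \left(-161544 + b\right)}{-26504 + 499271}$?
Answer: $- \frac{111380033458}{1418301} \approx -78531.0$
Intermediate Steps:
$b = - \frac{54040}{3}$ ($b = \frac{\left(-1544\right) 70}{6} = \frac{1}{6} \left(-108080\right) = - \frac{54040}{3} \approx -18013.0$)
$\frac{391994 + \left(26521 + 180249\right) \left(-161544 + b\right)}{-26504 + 499271} = \frac{391994 + \left(26521 + 180249\right) \left(-161544 - \frac{54040}{3}\right)}{-26504 + 499271} = \frac{391994 + 206770 \left(- \frac{538672}{3}\right)}{472767} = \left(391994 - \frac{111381209440}{3}\right) \frac{1}{472767} = \left(- \frac{111380033458}{3}\right) \frac{1}{472767} = - \frac{111380033458}{1418301}$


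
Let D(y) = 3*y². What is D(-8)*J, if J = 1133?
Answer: 217536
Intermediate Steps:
D(-8)*J = (3*(-8)²)*1133 = (3*64)*1133 = 192*1133 = 217536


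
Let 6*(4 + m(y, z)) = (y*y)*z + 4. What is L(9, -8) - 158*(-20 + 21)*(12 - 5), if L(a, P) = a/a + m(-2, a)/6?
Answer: -9941/9 ≈ -1104.6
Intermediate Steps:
m(y, z) = -10/3 + z*y²/6 (m(y, z) = -4 + ((y*y)*z + 4)/6 = -4 + (y²*z + 4)/6 = -4 + (z*y² + 4)/6 = -4 + (4 + z*y²)/6 = -4 + (⅔ + z*y²/6) = -10/3 + z*y²/6)
L(a, P) = 4/9 + a/9 (L(a, P) = a/a + (-10/3 + (⅙)*a*(-2)²)/6 = 1 + (-10/3 + (⅙)*a*4)*(⅙) = 1 + (-10/3 + 2*a/3)*(⅙) = 1 + (-5/9 + a/9) = 4/9 + a/9)
L(9, -8) - 158*(-20 + 21)*(12 - 5) = (4/9 + (⅑)*9) - 158*(-20 + 21)*(12 - 5) = (4/9 + 1) - 158*7 = 13/9 - 158*7 = 13/9 - 1106 = -9941/9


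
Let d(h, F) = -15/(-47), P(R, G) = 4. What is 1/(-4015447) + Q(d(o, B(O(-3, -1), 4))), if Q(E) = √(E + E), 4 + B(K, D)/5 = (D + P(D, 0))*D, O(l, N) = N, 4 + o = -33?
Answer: -1/4015447 + √1410/47 ≈ 0.79893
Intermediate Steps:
o = -37 (o = -4 - 33 = -37)
B(K, D) = -20 + 5*D*(4 + D) (B(K, D) = -20 + 5*((D + 4)*D) = -20 + 5*((4 + D)*D) = -20 + 5*(D*(4 + D)) = -20 + 5*D*(4 + D))
d(h, F) = 15/47 (d(h, F) = -15*(-1/47) = 15/47)
Q(E) = √2*√E (Q(E) = √(2*E) = √2*√E)
1/(-4015447) + Q(d(o, B(O(-3, -1), 4))) = 1/(-4015447) + √2*√(15/47) = -1/4015447 + √2*(√705/47) = -1/4015447 + √1410/47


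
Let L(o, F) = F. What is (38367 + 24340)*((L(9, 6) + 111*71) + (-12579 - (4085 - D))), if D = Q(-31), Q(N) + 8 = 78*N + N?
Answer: -704450438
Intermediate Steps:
Q(N) = -8 + 79*N (Q(N) = -8 + (78*N + N) = -8 + 79*N)
D = -2457 (D = -8 + 79*(-31) = -8 - 2449 = -2457)
(38367 + 24340)*((L(9, 6) + 111*71) + (-12579 - (4085 - D))) = (38367 + 24340)*((6 + 111*71) + (-12579 - (4085 - 1*(-2457)))) = 62707*((6 + 7881) + (-12579 - (4085 + 2457))) = 62707*(7887 + (-12579 - 1*6542)) = 62707*(7887 + (-12579 - 6542)) = 62707*(7887 - 19121) = 62707*(-11234) = -704450438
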